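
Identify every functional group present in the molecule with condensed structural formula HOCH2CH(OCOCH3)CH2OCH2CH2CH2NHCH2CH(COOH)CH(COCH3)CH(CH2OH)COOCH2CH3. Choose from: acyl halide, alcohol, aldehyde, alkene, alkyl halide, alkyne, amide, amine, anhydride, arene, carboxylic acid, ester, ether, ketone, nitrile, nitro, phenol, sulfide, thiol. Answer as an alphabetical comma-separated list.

alcohol, amine, carboxylic acid, ester, ether, ketone

Taking each segment in turn:
  HOCH2: HO– on an sp³ carbon → alcohol.
  CH(OCOCH3): pendant –OC(=O)CH3: an acyloxy group → ester.
  CH2OCH2: C–O–C with sp³ carbons on both sides and no adjacent C=O → ether.
  CH2NHCH2: C–N–C with sp³ carbons and no adjacent C=O → amine (secondary).
  CH(COOH): pendant –COOH: carbonyl C bonded to C and –OH → carboxylic acid.
  CH(COCH3): pendant –COCH3: carbonyl C bonded to two carbons → ketone.
  CH(CH2OH): pendant –CH2OH on an sp³ backbone C → alcohol.
  COOCH2CH3: –C(=O)OCH2CH3: carbonyl C bonded to C and to –OEt → ester.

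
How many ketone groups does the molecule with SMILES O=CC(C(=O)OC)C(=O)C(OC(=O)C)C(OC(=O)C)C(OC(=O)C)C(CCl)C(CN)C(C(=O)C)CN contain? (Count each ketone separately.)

Working along the chain:
  OHC: terminal –CHO: carbonyl C bonded to H and C → aldehyde.
  CH(COOCH3): pendant –COOCH3: carbonyl C bonded to C and –OCH3 → ester.
  CO: –C(=O)– with carbon on both sides → ketone.
  CH(OCOCH3): pendant –OC(=O)CH3: an acyloxy group → ester.
  CH(OCOCH3): pendant –OC(=O)CH3: an acyloxy group → ester.
  CH(OCOCH3): pendant –OC(=O)CH3: an acyloxy group → ester.
  CH(CH2Cl): pendant –CH2X: halogen on sp³ carbon → alkyl halide.
  CH(CH2NH2): pendant –CH2NH2: N on sp³ C, no adjacent C=O → amine.
  CH(COCH3): pendant –COCH3: carbonyl C bonded to two carbons → ketone.
  CH2NH2: –NH2 on an sp³ carbon with no adjacent C=O → amine.
Ketone appears at: CO, CH(COCH3) → 2.

2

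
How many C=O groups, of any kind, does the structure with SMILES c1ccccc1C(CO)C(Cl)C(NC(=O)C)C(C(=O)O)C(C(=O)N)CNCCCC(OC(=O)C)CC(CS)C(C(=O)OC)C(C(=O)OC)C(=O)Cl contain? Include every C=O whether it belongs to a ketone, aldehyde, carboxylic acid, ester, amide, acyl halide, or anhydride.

7

CH(NHCOCH3): amide, 1 C=O (running total 1).
CH(COOH): carboxylic acid, 1 C=O (running total 2).
CH(CONH2): amide, 1 C=O (running total 3).
CH(OCOCH3): ester, 1 C=O (running total 4).
CH(COOCH3): ester, 1 C=O (running total 5).
CH(COOCH3): ester, 1 C=O (running total 6).
COCl: acyl halide, 1 C=O (running total 7).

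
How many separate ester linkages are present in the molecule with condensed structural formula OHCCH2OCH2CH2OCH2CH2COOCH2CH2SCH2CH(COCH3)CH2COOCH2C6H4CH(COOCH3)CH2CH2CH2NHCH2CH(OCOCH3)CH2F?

Taking each segment in turn:
  OHC: terminal –CHO: carbonyl C bonded to H and C → aldehyde.
  CH2OCH2: C–O–C with sp³ carbons on both sides and no adjacent C=O → ether.
  CH2OCH2: C–O–C with sp³ carbons on both sides and no adjacent C=O → ether.
  CH2COOCH2: –C(=O)–O–C with C on the carbonyl side → ester.
  CH2SCH2: C–S–C linkage → sulfide (thioether).
  CH(COCH3): pendant –COCH3: carbonyl C bonded to two carbons → ketone.
  CH2COOCH2: –C(=O)–O–C with C on the carbonyl side → ester.
  C6H4: para-disubstituted benzene ring → arene.
  CH(COOCH3): pendant –COOCH3: carbonyl C bonded to C and –OCH3 → ester.
  CH2NHCH2: C–N–C with sp³ carbons and no adjacent C=O → amine (secondary).
  CH(OCOCH3): pendant –OC(=O)CH3: an acyloxy group → ester.
  CH2F: halogen on an sp³ carbon → alkyl halide.
Ester appears at: CH2COOCH2, CH2COOCH2, CH(COOCH3), CH(OCOCH3) → 4.

4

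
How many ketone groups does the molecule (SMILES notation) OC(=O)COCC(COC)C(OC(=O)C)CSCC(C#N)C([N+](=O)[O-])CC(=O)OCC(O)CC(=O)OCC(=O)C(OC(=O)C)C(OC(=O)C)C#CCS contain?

Working along the chain:
  HOOC: –COOH: carbonyl C bonded to –OH and C → carboxylic acid (the –OH is not a separate alcohol).
  CH2OCH2: C–O–C with sp³ carbons on both sides and no adjacent C=O → ether.
  CH(CH2OCH3): pendant –CH2OCH3: C–O–C linkage → ether.
  CH(OCOCH3): pendant –OC(=O)CH3: an acyloxy group → ester.
  CH2SCH2: C–S–C linkage → sulfide (thioether).
  CH(CN): pendant –C≡N: nitrile.
  CH(NO2): –NO2 on an sp³ carbon → nitro (the N=O is not a carbonyl).
  CH2COOCH2: –C(=O)–O–C with C on the carbonyl side → ester.
  CH(OH): –OH on an sp³ carbon → alcohol (secondary).
  CH2COOCH2: –C(=O)–O–C with C on the carbonyl side → ester.
  CO: –C(=O)– with carbon on both sides → ketone.
  CH(OCOCH3): pendant –OC(=O)CH3: an acyloxy group → ester.
  CH(OCOCH3): pendant –OC(=O)CH3: an acyloxy group → ester.
  C≡C: C≡C triple bond → alkyne.
  CH2SH: –SH on an sp³ carbon → thiol.
Ketone appears at: CO → 1.

1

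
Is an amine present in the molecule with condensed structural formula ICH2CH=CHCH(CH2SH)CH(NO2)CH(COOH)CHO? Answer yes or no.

no

Reading the structure from left to right:
  ICH2: halogen on an sp³ carbon → alkyl halide.
  CH=CH: C=C double bond → alkene.
  CH(CH2SH): pendant –CH2SH → thiol.
  CH(NO2): –NO2 on an sp³ carbon → nitro (the N=O is not a carbonyl).
  CH(COOH): pendant –COOH: carbonyl C bonded to C and –OH → carboxylic acid.
  CHO: terminal –CHO: carbonyl C bonded to H and C → aldehyde.
The groups actually present are: aldehyde, alkene, alkyl halide, carboxylic acid, nitro, thiol.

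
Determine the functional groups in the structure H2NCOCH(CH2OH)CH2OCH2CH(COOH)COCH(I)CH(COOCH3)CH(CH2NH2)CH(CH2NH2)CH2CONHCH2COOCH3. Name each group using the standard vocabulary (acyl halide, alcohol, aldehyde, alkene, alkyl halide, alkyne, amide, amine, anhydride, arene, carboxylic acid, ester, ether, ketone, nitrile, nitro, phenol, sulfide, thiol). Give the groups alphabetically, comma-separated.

Working along the chain:
  H2NCO: –C(=O)NH2: carbonyl C bonded to C and to N → amide (the N is not a separate amine).
  CH(CH2OH): pendant –CH2OH on an sp³ backbone C → alcohol.
  CH2OCH2: C–O–C with sp³ carbons on both sides and no adjacent C=O → ether.
  CH(COOH): pendant –COOH: carbonyl C bonded to C and –OH → carboxylic acid.
  CO: –C(=O)– with carbon on both sides → ketone.
  CH(I): halogen on an sp³ carbon → alkyl halide.
  CH(COOCH3): pendant –COOCH3: carbonyl C bonded to C and –OCH3 → ester.
  CH(CH2NH2): pendant –CH2NH2: N on sp³ C, no adjacent C=O → amine.
  CH(CH2NH2): pendant –CH2NH2: N on sp³ C, no adjacent C=O → amine.
  CH2CONHCH2: –C(=O)–N– linkage → amide (the N is not an amine).
  COOCH3: –C(=O)OCH3: carbonyl C bonded to C and to –OCH3 → ester (not ketone + ether).

alcohol, alkyl halide, amide, amine, carboxylic acid, ester, ether, ketone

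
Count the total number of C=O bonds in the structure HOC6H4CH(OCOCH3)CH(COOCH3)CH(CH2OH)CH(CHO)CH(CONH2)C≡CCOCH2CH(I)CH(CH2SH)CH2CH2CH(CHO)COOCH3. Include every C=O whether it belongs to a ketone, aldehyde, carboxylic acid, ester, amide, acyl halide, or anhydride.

CH(OCOCH3): ester, 1 C=O (running total 1).
CH(COOCH3): ester, 1 C=O (running total 2).
CH(CHO): aldehyde, 1 C=O (running total 3).
CH(CONH2): amide, 1 C=O (running total 4).
CO: ketone, 1 C=O (running total 5).
CH(CHO): aldehyde, 1 C=O (running total 6).
COOCH3: ester, 1 C=O (running total 7).

7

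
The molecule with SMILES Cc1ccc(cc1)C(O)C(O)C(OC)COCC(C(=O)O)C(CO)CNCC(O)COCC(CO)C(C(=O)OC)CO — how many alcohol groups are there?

6

para-disubstituted benzene ring → arene.
–OH on an sp³ carbon → alcohol (secondary).
–OH on an sp³ carbon → alcohol (secondary).
pendant –OCH3: C–O–C with sp³ C, no adjacent C=O → ether.
C–O–C with sp³ carbons on both sides and no adjacent C=O → ether.
pendant –COOH: carbonyl C bonded to C and –OH → carboxylic acid.
pendant –CH2OH on an sp³ backbone C → alcohol.
C–N–C with sp³ carbons and no adjacent C=O → amine (secondary).
–OH on an sp³ carbon → alcohol (secondary).
C–O–C with sp³ carbons on both sides and no adjacent C=O → ether.
pendant –CH2OH on an sp³ backbone C → alcohol.
pendant –COOCH3: carbonyl C bonded to C and –OCH3 → ester.
–OH on an sp³ carbon → alcohol.
Alcohol appears at: CH(OH), CH(OH), CH(CH2OH), CH(OH), CH(CH2OH), CH2OH → 6.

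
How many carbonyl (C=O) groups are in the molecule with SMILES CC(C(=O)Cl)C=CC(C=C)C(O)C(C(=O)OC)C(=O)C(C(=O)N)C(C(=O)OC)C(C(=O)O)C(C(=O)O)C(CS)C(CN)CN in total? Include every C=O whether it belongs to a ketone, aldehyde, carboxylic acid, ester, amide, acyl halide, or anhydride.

7

CH(COCl): acyl halide, 1 C=O (running total 1).
CH(COOCH3): ester, 1 C=O (running total 2).
CO: ketone, 1 C=O (running total 3).
CH(CONH2): amide, 1 C=O (running total 4).
CH(COOCH3): ester, 1 C=O (running total 5).
CH(COOH): carboxylic acid, 1 C=O (running total 6).
CH(COOH): carboxylic acid, 1 C=O (running total 7).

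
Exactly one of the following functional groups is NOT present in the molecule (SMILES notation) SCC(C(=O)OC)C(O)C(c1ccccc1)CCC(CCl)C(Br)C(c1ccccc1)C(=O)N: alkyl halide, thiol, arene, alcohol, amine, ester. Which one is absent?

amine

alkyl halide: present (CH(CH2Cl) — pendant –CH2X: halogen on sp³ carbon → alkyl halide).
thiol: present (HSCH2 — –SH on an sp³ carbon → thiol).
alcohol: present (CH(OH) — –OH on an sp³ carbon → alcohol (secondary)).
ester: present (CH(COOCH3) — pendant –COOCH3: carbonyl C bonded to C and –OCH3 → ester).
arene: present (CH(C6H5) — pendant –C6H5: benzene ring → arene).
amine: absent. In CONH2, the nitrogen is bonded directly to a carbonyl carbon, making it part of an amide, not a free amine.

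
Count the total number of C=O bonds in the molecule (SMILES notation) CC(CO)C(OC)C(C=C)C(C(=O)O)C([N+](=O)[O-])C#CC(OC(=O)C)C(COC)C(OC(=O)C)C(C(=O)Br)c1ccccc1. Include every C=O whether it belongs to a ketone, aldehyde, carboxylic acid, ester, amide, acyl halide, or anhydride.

4

CH(COOH): carboxylic acid, 1 C=O (running total 1).
CH(OCOCH3): ester, 1 C=O (running total 2).
CH(OCOCH3): ester, 1 C=O (running total 3).
CH(COBr): acyl halide, 1 C=O (running total 4).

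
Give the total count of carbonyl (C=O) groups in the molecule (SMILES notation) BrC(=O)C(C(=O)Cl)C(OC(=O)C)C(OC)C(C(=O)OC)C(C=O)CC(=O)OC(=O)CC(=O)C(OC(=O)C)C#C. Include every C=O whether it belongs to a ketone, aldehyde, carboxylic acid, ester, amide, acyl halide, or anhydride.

9

BrCO: acyl halide, 1 C=O (running total 1).
CH(COCl): acyl halide, 1 C=O (running total 2).
CH(OCOCH3): ester, 1 C=O (running total 3).
CH(COOCH3): ester, 1 C=O (running total 4).
CH(CHO): aldehyde, 1 C=O (running total 5).
CH2CO-O-COCH2: anhydride, 2 C=O (running total 7).
CO: ketone, 1 C=O (running total 8).
CH(OCOCH3): ester, 1 C=O (running total 9).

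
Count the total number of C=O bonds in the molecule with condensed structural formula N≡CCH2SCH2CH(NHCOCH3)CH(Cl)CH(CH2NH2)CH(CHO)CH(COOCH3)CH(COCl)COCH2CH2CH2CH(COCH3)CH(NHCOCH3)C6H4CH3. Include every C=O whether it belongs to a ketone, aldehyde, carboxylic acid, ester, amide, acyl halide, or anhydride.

CH(NHCOCH3): amide, 1 C=O (running total 1).
CH(CHO): aldehyde, 1 C=O (running total 2).
CH(COOCH3): ester, 1 C=O (running total 3).
CH(COCl): acyl halide, 1 C=O (running total 4).
CO: ketone, 1 C=O (running total 5).
CH(COCH3): ketone, 1 C=O (running total 6).
CH(NHCOCH3): amide, 1 C=O (running total 7).

7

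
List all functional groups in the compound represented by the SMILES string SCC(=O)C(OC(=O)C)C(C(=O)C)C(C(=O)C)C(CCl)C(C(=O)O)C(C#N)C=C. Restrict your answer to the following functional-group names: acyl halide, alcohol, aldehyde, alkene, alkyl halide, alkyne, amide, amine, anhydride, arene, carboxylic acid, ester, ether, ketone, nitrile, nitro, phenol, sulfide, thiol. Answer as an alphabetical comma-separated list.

–SH on an sp³ carbon → thiol.
–C(=O)– with carbon on both sides → ketone.
pendant –OC(=O)CH3: an acyloxy group → ester.
pendant –COCH3: carbonyl C bonded to two carbons → ketone.
pendant –COCH3: carbonyl C bonded to two carbons → ketone.
pendant –CH2X: halogen on sp³ carbon → alkyl halide.
pendant –COOH: carbonyl C bonded to C and –OH → carboxylic acid.
pendant –C≡N: nitrile.
C=C double bond → alkene.

alkene, alkyl halide, carboxylic acid, ester, ketone, nitrile, thiol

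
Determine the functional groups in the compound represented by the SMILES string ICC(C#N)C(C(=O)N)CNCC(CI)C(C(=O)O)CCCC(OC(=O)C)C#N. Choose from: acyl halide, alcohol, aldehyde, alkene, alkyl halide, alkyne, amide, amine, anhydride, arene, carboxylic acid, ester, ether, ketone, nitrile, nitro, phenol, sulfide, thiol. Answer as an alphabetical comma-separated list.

alkyl halide, amide, amine, carboxylic acid, ester, nitrile

halogen on an sp³ carbon → alkyl halide.
pendant –C≡N: nitrile.
pendant –CONH2: carbonyl C bonded to C and N → amide.
C–N–C with sp³ carbons and no adjacent C=O → amine (secondary).
pendant –CH2X: halogen on sp³ carbon → alkyl halide.
pendant –COOH: carbonyl C bonded to C and –OH → carboxylic acid.
pendant –OC(=O)CH3: an acyloxy group → ester.
–C≡N: carbon triple-bonded to nitrogen → nitrile.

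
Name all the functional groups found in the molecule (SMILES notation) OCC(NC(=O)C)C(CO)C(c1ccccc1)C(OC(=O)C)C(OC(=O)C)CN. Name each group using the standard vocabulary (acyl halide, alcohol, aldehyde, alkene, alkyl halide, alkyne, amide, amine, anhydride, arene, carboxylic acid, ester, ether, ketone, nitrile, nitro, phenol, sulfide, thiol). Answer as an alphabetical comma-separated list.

Reading the structure from left to right:
  HOCH2: HO– on an sp³ carbon → alcohol.
  CH(NHCOCH3): pendant –NHC(=O)CH3: N bonded to a carbonyl → amide (not amine).
  CH(CH2OH): pendant –CH2OH on an sp³ backbone C → alcohol.
  CH(C6H5): pendant –C6H5: benzene ring → arene.
  CH(OCOCH3): pendant –OC(=O)CH3: an acyloxy group → ester.
  CH(OCOCH3): pendant –OC(=O)CH3: an acyloxy group → ester.
  CH2NH2: –NH2 on an sp³ carbon with no adjacent C=O → amine.

alcohol, amide, amine, arene, ester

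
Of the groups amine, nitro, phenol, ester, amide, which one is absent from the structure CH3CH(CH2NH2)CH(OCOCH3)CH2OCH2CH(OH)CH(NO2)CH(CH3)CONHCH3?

amide: present (CONHCH3 — –C(=O)NHCH3: carbonyl C bonded to C and to N → amide (the N is not an amine)).
amine: present (CH(CH2NH2) — pendant –CH2NH2: N on sp³ C, no adjacent C=O → amine).
ester: present (CH(OCOCH3) — pendant –OC(=O)CH3: an acyloxy group → ester).
nitro: present (CH(NO2) — –NO2 on an sp³ carbon → nitro (the N=O is not a carbonyl)).
phenol: absent. In CH(OH), the –OH is on an sp³ carbon, not on an aromatic ring, so it is an alcohol.

phenol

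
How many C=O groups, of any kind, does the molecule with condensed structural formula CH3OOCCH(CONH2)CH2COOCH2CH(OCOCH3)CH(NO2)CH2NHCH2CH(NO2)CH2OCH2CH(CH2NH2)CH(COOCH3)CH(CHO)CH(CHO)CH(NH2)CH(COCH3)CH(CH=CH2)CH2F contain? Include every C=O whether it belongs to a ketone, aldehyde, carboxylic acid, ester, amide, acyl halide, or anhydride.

8

CH3OOC: ester, 1 C=O (running total 1).
CH(CONH2): amide, 1 C=O (running total 2).
CH2COOCH2: ester, 1 C=O (running total 3).
CH(OCOCH3): ester, 1 C=O (running total 4).
CH(COOCH3): ester, 1 C=O (running total 5).
CH(CHO): aldehyde, 1 C=O (running total 6).
CH(CHO): aldehyde, 1 C=O (running total 7).
CH(COCH3): ketone, 1 C=O (running total 8).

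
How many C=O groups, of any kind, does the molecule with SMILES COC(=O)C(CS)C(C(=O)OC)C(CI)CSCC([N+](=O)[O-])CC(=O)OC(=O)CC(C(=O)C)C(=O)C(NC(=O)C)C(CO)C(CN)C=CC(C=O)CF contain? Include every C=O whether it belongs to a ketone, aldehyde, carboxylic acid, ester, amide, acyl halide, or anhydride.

8

CH3OOC: ester, 1 C=O (running total 1).
CH(COOCH3): ester, 1 C=O (running total 2).
CH2CO-O-COCH2: anhydride, 2 C=O (running total 4).
CH(COCH3): ketone, 1 C=O (running total 5).
CO: ketone, 1 C=O (running total 6).
CH(NHCOCH3): amide, 1 C=O (running total 7).
CH(CHO): aldehyde, 1 C=O (running total 8).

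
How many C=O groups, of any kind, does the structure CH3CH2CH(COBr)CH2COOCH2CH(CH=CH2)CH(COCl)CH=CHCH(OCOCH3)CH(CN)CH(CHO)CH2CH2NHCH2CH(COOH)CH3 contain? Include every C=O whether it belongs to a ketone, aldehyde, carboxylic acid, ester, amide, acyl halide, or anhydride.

CH(COBr): acyl halide, 1 C=O (running total 1).
CH2COOCH2: ester, 1 C=O (running total 2).
CH(COCl): acyl halide, 1 C=O (running total 3).
CH(OCOCH3): ester, 1 C=O (running total 4).
CH(CHO): aldehyde, 1 C=O (running total 5).
CH(COOH): carboxylic acid, 1 C=O (running total 6).

6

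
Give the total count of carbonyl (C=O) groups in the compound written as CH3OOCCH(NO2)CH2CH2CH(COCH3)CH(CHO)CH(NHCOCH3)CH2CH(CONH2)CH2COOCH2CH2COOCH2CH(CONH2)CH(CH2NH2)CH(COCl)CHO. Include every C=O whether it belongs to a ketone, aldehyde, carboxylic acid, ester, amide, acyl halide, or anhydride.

CH3OOC: ester, 1 C=O (running total 1).
CH(COCH3): ketone, 1 C=O (running total 2).
CH(CHO): aldehyde, 1 C=O (running total 3).
CH(NHCOCH3): amide, 1 C=O (running total 4).
CH(CONH2): amide, 1 C=O (running total 5).
CH2COOCH2: ester, 1 C=O (running total 6).
CH2COOCH2: ester, 1 C=O (running total 7).
CH(CONH2): amide, 1 C=O (running total 8).
CH(COCl): acyl halide, 1 C=O (running total 9).
CHO: aldehyde, 1 C=O (running total 10).

10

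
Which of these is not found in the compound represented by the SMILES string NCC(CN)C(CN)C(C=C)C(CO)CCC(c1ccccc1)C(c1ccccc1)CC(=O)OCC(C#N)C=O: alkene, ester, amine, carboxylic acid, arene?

carboxylic acid

ester: present (CH2COOCH2 — –C(=O)–O–C with C on the carbonyl side → ester).
amine: present (H2NCH2 — –NH2 on an sp³ carbon with no adjacent C=O → amine).
arene: present (CH(C6H5) — pendant –C6H5: benzene ring → arene).
alkene: present (CH(CH=CH2) — pendant –CH=CH2: C=C double bond → alkene).
carboxylic acid: absent. In CH2COOCH2, the acyl oxygen is bonded to carbon (–O–C), not to H, so this is an ester.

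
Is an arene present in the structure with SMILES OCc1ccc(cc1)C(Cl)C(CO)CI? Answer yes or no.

Reading the structure from left to right:
  HOCH2: HO– on an sp³ carbon → alcohol.
  C6H4: para-disubstituted benzene ring → arene.
  CH(Cl): halogen on an sp³ carbon → alkyl halide.
  CH(CH2OH): pendant –CH2OH on an sp³ backbone C → alcohol.
  CH2I: halogen on an sp³ carbon → alkyl halide.
The C6H4 segment supplies the arene: para-disubstituted benzene ring → arene.

yes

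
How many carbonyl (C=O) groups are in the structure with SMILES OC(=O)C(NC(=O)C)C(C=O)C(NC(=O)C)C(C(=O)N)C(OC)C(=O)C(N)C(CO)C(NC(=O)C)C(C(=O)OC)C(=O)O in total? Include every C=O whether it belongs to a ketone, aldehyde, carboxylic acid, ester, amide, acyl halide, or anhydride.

9

HOOC: carboxylic acid, 1 C=O (running total 1).
CH(NHCOCH3): amide, 1 C=O (running total 2).
CH(CHO): aldehyde, 1 C=O (running total 3).
CH(NHCOCH3): amide, 1 C=O (running total 4).
CH(CONH2): amide, 1 C=O (running total 5).
CO: ketone, 1 C=O (running total 6).
CH(NHCOCH3): amide, 1 C=O (running total 7).
CH(COOCH3): ester, 1 C=O (running total 8).
COOH: carboxylic acid, 1 C=O (running total 9).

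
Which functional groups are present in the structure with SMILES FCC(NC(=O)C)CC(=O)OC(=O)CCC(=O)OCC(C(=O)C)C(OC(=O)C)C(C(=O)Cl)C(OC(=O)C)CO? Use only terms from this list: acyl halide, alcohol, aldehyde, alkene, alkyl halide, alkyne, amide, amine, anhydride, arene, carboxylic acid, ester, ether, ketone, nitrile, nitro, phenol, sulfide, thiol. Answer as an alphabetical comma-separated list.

acyl halide, alcohol, alkyl halide, amide, anhydride, ester, ketone

Taking each segment in turn:
  FCH2: halogen on an sp³ carbon → alkyl halide.
  CH(NHCOCH3): pendant –NHC(=O)CH3: N bonded to a carbonyl → amide (not amine).
  CH2CO-O-COCH2: two acyl groups sharing one oxygen, –C(=O)–O–C(=O)– → anhydride.
  CH2COOCH2: –C(=O)–O–C with C on the carbonyl side → ester.
  CH(COCH3): pendant –COCH3: carbonyl C bonded to two carbons → ketone.
  CH(OCOCH3): pendant –OC(=O)CH3: an acyloxy group → ester.
  CH(COCl): pendant –C(=O)X: carbonyl C bonded to C and halogen → acyl halide.
  CH(OCOCH3): pendant –OC(=O)CH3: an acyloxy group → ester.
  CH2OH: –OH on an sp³ carbon → alcohol.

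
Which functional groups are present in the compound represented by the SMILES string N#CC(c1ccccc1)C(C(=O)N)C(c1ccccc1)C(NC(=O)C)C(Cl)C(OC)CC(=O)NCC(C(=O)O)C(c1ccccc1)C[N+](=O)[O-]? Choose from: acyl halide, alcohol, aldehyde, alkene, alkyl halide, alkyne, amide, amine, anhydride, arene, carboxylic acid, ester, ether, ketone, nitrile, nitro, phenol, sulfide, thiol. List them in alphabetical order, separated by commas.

alkyl halide, amide, arene, carboxylic acid, ether, nitrile, nitro

Working along the chain:
  N≡C: N≡C–: carbon triple-bonded to nitrogen → nitrile.
  CH(C6H5): pendant –C6H5: benzene ring → arene.
  CH(CONH2): pendant –CONH2: carbonyl C bonded to C and N → amide.
  CH(C6H5): pendant –C6H5: benzene ring → arene.
  CH(NHCOCH3): pendant –NHC(=O)CH3: N bonded to a carbonyl → amide (not amine).
  CH(Cl): halogen on an sp³ carbon → alkyl halide.
  CH(OCH3): pendant –OCH3: C–O–C with sp³ C, no adjacent C=O → ether.
  CH2CONHCH2: –C(=O)–N– linkage → amide (the N is not an amine).
  CH(COOH): pendant –COOH: carbonyl C bonded to C and –OH → carboxylic acid.
  CH(C6H5): pendant –C6H5: benzene ring → arene.
  CH2NO2: –NO2 on carbon → nitro group.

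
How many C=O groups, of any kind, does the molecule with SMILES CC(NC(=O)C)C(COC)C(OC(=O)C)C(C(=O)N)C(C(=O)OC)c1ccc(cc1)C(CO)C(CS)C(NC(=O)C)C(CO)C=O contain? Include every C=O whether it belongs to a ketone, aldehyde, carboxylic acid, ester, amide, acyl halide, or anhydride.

CH(NHCOCH3): amide, 1 C=O (running total 1).
CH(OCOCH3): ester, 1 C=O (running total 2).
CH(CONH2): amide, 1 C=O (running total 3).
CH(COOCH3): ester, 1 C=O (running total 4).
CH(NHCOCH3): amide, 1 C=O (running total 5).
CHO: aldehyde, 1 C=O (running total 6).

6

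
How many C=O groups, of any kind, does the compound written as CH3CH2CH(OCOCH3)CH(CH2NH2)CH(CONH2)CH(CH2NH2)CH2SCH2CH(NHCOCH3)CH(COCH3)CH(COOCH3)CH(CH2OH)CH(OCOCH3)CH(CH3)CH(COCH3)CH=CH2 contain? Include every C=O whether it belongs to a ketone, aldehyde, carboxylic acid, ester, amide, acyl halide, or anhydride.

7

CH(OCOCH3): ester, 1 C=O (running total 1).
CH(CONH2): amide, 1 C=O (running total 2).
CH(NHCOCH3): amide, 1 C=O (running total 3).
CH(COCH3): ketone, 1 C=O (running total 4).
CH(COOCH3): ester, 1 C=O (running total 5).
CH(OCOCH3): ester, 1 C=O (running total 6).
CH(COCH3): ketone, 1 C=O (running total 7).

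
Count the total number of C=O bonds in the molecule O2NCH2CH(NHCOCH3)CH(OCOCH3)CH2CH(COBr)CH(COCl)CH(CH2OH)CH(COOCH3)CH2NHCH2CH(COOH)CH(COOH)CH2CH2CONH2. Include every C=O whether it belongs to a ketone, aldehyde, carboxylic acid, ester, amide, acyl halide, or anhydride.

8

CH(NHCOCH3): amide, 1 C=O (running total 1).
CH(OCOCH3): ester, 1 C=O (running total 2).
CH(COBr): acyl halide, 1 C=O (running total 3).
CH(COCl): acyl halide, 1 C=O (running total 4).
CH(COOCH3): ester, 1 C=O (running total 5).
CH(COOH): carboxylic acid, 1 C=O (running total 6).
CH(COOH): carboxylic acid, 1 C=O (running total 7).
CONH2: amide, 1 C=O (running total 8).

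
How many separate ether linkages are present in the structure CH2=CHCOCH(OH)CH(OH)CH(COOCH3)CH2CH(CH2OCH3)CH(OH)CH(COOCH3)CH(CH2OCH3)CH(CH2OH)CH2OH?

2

C=C double bond → alkene.
–C(=O)– with carbon on both sides → ketone.
–OH on an sp³ carbon → alcohol (secondary).
–OH on an sp³ carbon → alcohol (secondary).
pendant –COOCH3: carbonyl C bonded to C and –OCH3 → ester.
pendant –CH2OCH3: C–O–C linkage → ether.
–OH on an sp³ carbon → alcohol (secondary).
pendant –COOCH3: carbonyl C bonded to C and –OCH3 → ester.
pendant –CH2OCH3: C–O–C linkage → ether.
pendant –CH2OH on an sp³ backbone C → alcohol.
–OH on an sp³ carbon → alcohol.
Ether appears at: CH(CH2OCH3), CH(CH2OCH3) → 2.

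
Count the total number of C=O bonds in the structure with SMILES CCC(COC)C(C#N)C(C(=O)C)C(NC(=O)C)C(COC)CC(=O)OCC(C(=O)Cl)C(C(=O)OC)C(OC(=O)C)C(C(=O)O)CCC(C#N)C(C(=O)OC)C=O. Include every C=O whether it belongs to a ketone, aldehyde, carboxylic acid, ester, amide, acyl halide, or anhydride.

CH(COCH3): ketone, 1 C=O (running total 1).
CH(NHCOCH3): amide, 1 C=O (running total 2).
CH2COOCH2: ester, 1 C=O (running total 3).
CH(COCl): acyl halide, 1 C=O (running total 4).
CH(COOCH3): ester, 1 C=O (running total 5).
CH(OCOCH3): ester, 1 C=O (running total 6).
CH(COOH): carboxylic acid, 1 C=O (running total 7).
CH(COOCH3): ester, 1 C=O (running total 8).
CHO: aldehyde, 1 C=O (running total 9).

9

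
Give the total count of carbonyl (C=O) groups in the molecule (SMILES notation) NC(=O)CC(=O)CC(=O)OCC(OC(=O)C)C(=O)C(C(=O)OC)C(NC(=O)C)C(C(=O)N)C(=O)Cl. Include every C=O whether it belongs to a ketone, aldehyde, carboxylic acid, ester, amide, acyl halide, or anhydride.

H2NCO: amide, 1 C=O (running total 1).
CO: ketone, 1 C=O (running total 2).
CH2COOCH2: ester, 1 C=O (running total 3).
CH(OCOCH3): ester, 1 C=O (running total 4).
CO: ketone, 1 C=O (running total 5).
CH(COOCH3): ester, 1 C=O (running total 6).
CH(NHCOCH3): amide, 1 C=O (running total 7).
CH(CONH2): amide, 1 C=O (running total 8).
COCl: acyl halide, 1 C=O (running total 9).

9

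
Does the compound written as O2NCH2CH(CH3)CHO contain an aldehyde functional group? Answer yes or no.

Taking each segment in turn:
  O2NCH2: –NO2 on carbon → nitro group.
  CHO: terminal –CHO: carbonyl C bonded to H and C → aldehyde.
The CHO segment supplies the aldehyde: terminal –CHO: carbonyl C bonded to H and C → aldehyde.

yes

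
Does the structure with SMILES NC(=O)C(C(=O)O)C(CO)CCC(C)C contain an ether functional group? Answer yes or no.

Working along the chain:
  H2NCO: –C(=O)NH2: carbonyl C bonded to C and to N → amide (the N is not a separate amine).
  CH(COOH): pendant –COOH: carbonyl C bonded to C and –OH → carboxylic acid.
  CH(CH2OH): pendant –CH2OH on an sp³ backbone C → alcohol.
The groups actually present are: alcohol, amide, carboxylic acid.

no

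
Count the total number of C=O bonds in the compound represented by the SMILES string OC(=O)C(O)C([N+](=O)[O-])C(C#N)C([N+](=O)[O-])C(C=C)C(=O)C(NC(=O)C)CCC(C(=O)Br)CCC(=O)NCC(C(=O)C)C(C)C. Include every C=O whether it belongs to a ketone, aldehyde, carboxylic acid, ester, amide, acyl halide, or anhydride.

HOOC: carboxylic acid, 1 C=O (running total 1).
CO: ketone, 1 C=O (running total 2).
CH(NHCOCH3): amide, 1 C=O (running total 3).
CH(COBr): acyl halide, 1 C=O (running total 4).
CH2CONHCH2: amide, 1 C=O (running total 5).
CH(COCH3): ketone, 1 C=O (running total 6).

6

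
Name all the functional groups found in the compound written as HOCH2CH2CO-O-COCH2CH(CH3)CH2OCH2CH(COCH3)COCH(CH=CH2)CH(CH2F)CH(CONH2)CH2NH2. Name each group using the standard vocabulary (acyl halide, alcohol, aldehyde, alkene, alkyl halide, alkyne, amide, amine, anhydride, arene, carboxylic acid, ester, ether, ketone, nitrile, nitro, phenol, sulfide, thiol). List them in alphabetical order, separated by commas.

alcohol, alkene, alkyl halide, amide, amine, anhydride, ether, ketone

Taking each segment in turn:
  HOCH2: HO– on an sp³ carbon → alcohol.
  CH2CO-O-COCH2: two acyl groups sharing one oxygen, –C(=O)–O–C(=O)– → anhydride.
  CH2OCH2: C–O–C with sp³ carbons on both sides and no adjacent C=O → ether.
  CH(COCH3): pendant –COCH3: carbonyl C bonded to two carbons → ketone.
  CO: –C(=O)– with carbon on both sides → ketone.
  CH(CH=CH2): pendant –CH=CH2: C=C double bond → alkene.
  CH(CH2F): pendant –CH2X: halogen on sp³ carbon → alkyl halide.
  CH(CONH2): pendant –CONH2: carbonyl C bonded to C and N → amide.
  CH2NH2: –NH2 on an sp³ carbon with no adjacent C=O → amine.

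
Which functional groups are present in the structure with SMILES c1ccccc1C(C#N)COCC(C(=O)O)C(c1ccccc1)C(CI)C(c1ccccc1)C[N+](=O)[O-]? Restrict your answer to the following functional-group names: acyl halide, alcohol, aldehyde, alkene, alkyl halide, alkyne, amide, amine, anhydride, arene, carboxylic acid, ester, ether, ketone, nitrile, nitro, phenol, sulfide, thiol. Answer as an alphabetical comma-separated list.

alkyl halide, arene, carboxylic acid, ether, nitrile, nitro

C6H5– phenyl ring → arene.
pendant –C≡N: nitrile.
C–O–C with sp³ carbons on both sides and no adjacent C=O → ether.
pendant –COOH: carbonyl C bonded to C and –OH → carboxylic acid.
pendant –C6H5: benzene ring → arene.
pendant –CH2X: halogen on sp³ carbon → alkyl halide.
pendant –C6H5: benzene ring → arene.
–NO2 on carbon → nitro group.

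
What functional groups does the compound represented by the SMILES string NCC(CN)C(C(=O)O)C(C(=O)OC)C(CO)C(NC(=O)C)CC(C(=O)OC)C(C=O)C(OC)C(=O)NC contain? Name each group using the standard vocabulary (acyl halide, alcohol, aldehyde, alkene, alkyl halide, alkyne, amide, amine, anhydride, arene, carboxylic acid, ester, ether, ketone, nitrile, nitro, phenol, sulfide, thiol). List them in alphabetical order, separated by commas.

–NH2 on an sp³ carbon with no adjacent C=O → amine.
pendant –CH2NH2: N on sp³ C, no adjacent C=O → amine.
pendant –COOH: carbonyl C bonded to C and –OH → carboxylic acid.
pendant –COOCH3: carbonyl C bonded to C and –OCH3 → ester.
pendant –CH2OH on an sp³ backbone C → alcohol.
pendant –NHC(=O)CH3: N bonded to a carbonyl → amide (not amine).
pendant –COOCH3: carbonyl C bonded to C and –OCH3 → ester.
pendant –CHO: carbonyl C bonded to C and H → aldehyde.
pendant –OCH3: C–O–C with sp³ C, no adjacent C=O → ether.
–C(=O)NHCH3: carbonyl C bonded to C and to N → amide (the N is not an amine).

alcohol, aldehyde, amide, amine, carboxylic acid, ester, ether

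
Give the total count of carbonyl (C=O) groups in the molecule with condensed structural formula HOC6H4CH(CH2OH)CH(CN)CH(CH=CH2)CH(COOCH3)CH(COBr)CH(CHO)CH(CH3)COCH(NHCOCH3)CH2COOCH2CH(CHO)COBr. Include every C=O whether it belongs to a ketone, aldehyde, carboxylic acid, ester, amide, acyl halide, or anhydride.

CH(COOCH3): ester, 1 C=O (running total 1).
CH(COBr): acyl halide, 1 C=O (running total 2).
CH(CHO): aldehyde, 1 C=O (running total 3).
CO: ketone, 1 C=O (running total 4).
CH(NHCOCH3): amide, 1 C=O (running total 5).
CH2COOCH2: ester, 1 C=O (running total 6).
CH(CHO): aldehyde, 1 C=O (running total 7).
COBr: acyl halide, 1 C=O (running total 8).

8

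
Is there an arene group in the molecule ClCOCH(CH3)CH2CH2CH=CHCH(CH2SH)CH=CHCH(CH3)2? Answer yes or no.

Reading the structure from left to right:
  ClCO: –C(=O)Cl: carbonyl C bonded to C and to a halogen → acyl halide (not alkyl halide).
  CH=CH: C=C double bond → alkene.
  CH(CH2SH): pendant –CH2SH → thiol.
  CH=CH: C=C double bond → alkene.
The groups actually present are: acyl halide, alkene, thiol.

no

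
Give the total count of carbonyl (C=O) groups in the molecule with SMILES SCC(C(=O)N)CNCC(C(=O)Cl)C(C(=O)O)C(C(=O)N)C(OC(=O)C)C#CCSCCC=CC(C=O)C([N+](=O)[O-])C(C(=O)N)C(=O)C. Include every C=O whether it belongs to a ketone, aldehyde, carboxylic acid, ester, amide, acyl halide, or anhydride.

CH(CONH2): amide, 1 C=O (running total 1).
CH(COCl): acyl halide, 1 C=O (running total 2).
CH(COOH): carboxylic acid, 1 C=O (running total 3).
CH(CONH2): amide, 1 C=O (running total 4).
CH(OCOCH3): ester, 1 C=O (running total 5).
CH(CHO): aldehyde, 1 C=O (running total 6).
CH(CONH2): amide, 1 C=O (running total 7).
CO: ketone, 1 C=O (running total 8).

8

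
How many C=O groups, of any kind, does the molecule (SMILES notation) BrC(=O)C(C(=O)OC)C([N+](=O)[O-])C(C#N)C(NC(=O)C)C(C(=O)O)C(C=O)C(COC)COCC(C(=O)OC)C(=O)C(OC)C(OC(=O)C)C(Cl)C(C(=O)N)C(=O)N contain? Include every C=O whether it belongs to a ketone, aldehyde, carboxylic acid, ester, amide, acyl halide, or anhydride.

BrCO: acyl halide, 1 C=O (running total 1).
CH(COOCH3): ester, 1 C=O (running total 2).
CH(NHCOCH3): amide, 1 C=O (running total 3).
CH(COOH): carboxylic acid, 1 C=O (running total 4).
CH(CHO): aldehyde, 1 C=O (running total 5).
CH(COOCH3): ester, 1 C=O (running total 6).
CO: ketone, 1 C=O (running total 7).
CH(OCOCH3): ester, 1 C=O (running total 8).
CH(CONH2): amide, 1 C=O (running total 9).
CONH2: amide, 1 C=O (running total 10).

10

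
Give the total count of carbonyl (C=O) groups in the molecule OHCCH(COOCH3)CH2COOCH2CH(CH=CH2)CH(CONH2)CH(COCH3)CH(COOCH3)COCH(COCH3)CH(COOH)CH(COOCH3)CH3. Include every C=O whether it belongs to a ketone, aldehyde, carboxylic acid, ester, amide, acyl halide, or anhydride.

OHC: aldehyde, 1 C=O (running total 1).
CH(COOCH3): ester, 1 C=O (running total 2).
CH2COOCH2: ester, 1 C=O (running total 3).
CH(CONH2): amide, 1 C=O (running total 4).
CH(COCH3): ketone, 1 C=O (running total 5).
CH(COOCH3): ester, 1 C=O (running total 6).
CO: ketone, 1 C=O (running total 7).
CH(COCH3): ketone, 1 C=O (running total 8).
CH(COOH): carboxylic acid, 1 C=O (running total 9).
CH(COOCH3): ester, 1 C=O (running total 10).

10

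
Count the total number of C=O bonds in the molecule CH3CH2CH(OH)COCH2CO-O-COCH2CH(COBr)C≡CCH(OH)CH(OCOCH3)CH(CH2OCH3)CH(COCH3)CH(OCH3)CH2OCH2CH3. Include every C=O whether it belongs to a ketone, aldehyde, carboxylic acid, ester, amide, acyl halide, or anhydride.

CO: ketone, 1 C=O (running total 1).
CH2CO-O-COCH2: anhydride, 2 C=O (running total 3).
CH(COBr): acyl halide, 1 C=O (running total 4).
CH(OCOCH3): ester, 1 C=O (running total 5).
CH(COCH3): ketone, 1 C=O (running total 6).

6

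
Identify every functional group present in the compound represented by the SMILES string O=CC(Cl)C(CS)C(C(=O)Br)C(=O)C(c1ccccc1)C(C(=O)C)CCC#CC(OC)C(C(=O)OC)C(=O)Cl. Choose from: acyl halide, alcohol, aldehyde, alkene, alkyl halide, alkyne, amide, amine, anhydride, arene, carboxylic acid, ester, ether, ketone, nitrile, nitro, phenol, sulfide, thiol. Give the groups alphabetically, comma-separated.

acyl halide, aldehyde, alkyl halide, alkyne, arene, ester, ether, ketone, thiol

Taking each segment in turn:
  OHC: terminal –CHO: carbonyl C bonded to H and C → aldehyde.
  CH(Cl): halogen on an sp³ carbon → alkyl halide.
  CH(CH2SH): pendant –CH2SH → thiol.
  CH(COBr): pendant –C(=O)X: carbonyl C bonded to C and halogen → acyl halide.
  CO: –C(=O)– with carbon on both sides → ketone.
  CH(C6H5): pendant –C6H5: benzene ring → arene.
  CH(COCH3): pendant –COCH3: carbonyl C bonded to two carbons → ketone.
  C≡C: C≡C triple bond → alkyne.
  CH(OCH3): pendant –OCH3: C–O–C with sp³ C, no adjacent C=O → ether.
  CH(COOCH3): pendant –COOCH3: carbonyl C bonded to C and –OCH3 → ester.
  COCl: –C(=O)Cl: carbonyl C bonded to C and to a halogen → acyl halide (not alkyl halide).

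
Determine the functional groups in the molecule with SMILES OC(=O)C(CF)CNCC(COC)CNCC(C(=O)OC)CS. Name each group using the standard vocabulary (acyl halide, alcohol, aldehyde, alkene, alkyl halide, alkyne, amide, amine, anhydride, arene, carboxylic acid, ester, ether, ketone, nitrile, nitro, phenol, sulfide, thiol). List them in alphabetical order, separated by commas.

alkyl halide, amine, carboxylic acid, ester, ether, thiol

Working along the chain:
  HOOC: –COOH: carbonyl C bonded to –OH and C → carboxylic acid (the –OH is not a separate alcohol).
  CH(CH2F): pendant –CH2X: halogen on sp³ carbon → alkyl halide.
  CH2NHCH2: C–N–C with sp³ carbons and no adjacent C=O → amine (secondary).
  CH(CH2OCH3): pendant –CH2OCH3: C–O–C linkage → ether.
  CH2NHCH2: C–N–C with sp³ carbons and no adjacent C=O → amine (secondary).
  CH(COOCH3): pendant –COOCH3: carbonyl C bonded to C and –OCH3 → ester.
  CH2SH: –SH on an sp³ carbon → thiol.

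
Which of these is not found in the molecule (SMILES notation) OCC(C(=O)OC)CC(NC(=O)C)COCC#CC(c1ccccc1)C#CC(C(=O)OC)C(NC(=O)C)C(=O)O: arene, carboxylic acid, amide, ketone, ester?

ketone

amide: present (CH(NHCOCH3) — pendant –NHC(=O)CH3: N bonded to a carbonyl → amide (not amine)).
ester: present (CH(COOCH3) — pendant –COOCH3: carbonyl C bonded to C and –OCH3 → ester).
carboxylic acid: present (COOH — –COOH: carbonyl C bonded to –OH and C → carboxylic acid (the –OH is not a separate alcohol)).
arene: present (CH(C6H5) — pendant –C6H5: benzene ring → arene).
ketone: absent. In CH(COOCH3), the C=O is bonded to an –O–C group, which defines an ester, not a ketone. In CH(NHCOCH3), the C=O is bonded to nitrogen, which defines an amide, not a ketone. In COOH, the C=O bears an –OH, making it a carboxylic acid rather than a ketone.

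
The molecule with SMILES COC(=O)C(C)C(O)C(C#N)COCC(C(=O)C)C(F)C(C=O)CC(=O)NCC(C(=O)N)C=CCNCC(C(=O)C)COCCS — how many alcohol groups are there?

1

Taking each segment in turn:
  CH3OOC: CH3O–C(=O)–: carbonyl C bonded to C and to –OCH3 → ester (not ketone + ether).
  CH(OH): –OH on an sp³ carbon → alcohol (secondary).
  CH(CN): pendant –C≡N: nitrile.
  CH2OCH2: C–O–C with sp³ carbons on both sides and no adjacent C=O → ether.
  CH(COCH3): pendant –COCH3: carbonyl C bonded to two carbons → ketone.
  CH(F): halogen on an sp³ carbon → alkyl halide.
  CH(CHO): pendant –CHO: carbonyl C bonded to C and H → aldehyde.
  CH2CONHCH2: –C(=O)–N– linkage → amide (the N is not an amine).
  CH(CONH2): pendant –CONH2: carbonyl C bonded to C and N → amide.
  CH=CH: C=C double bond → alkene.
  CH2NHCH2: C–N–C with sp³ carbons and no adjacent C=O → amine (secondary).
  CH(COCH3): pendant –COCH3: carbonyl C bonded to two carbons → ketone.
  CH2OCH2: C–O–C with sp³ carbons on both sides and no adjacent C=O → ether.
  CH2SH: –SH on an sp³ carbon → thiol.
Alcohol appears at: CH(OH) → 1.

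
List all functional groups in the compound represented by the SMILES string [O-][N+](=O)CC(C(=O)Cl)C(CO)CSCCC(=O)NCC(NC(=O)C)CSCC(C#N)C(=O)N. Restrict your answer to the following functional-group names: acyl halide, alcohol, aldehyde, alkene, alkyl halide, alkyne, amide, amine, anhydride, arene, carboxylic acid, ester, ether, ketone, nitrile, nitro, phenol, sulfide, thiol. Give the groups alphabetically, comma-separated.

acyl halide, alcohol, amide, nitrile, nitro, sulfide

Taking each segment in turn:
  O2NCH2: –NO2 on carbon → nitro group.
  CH(COCl): pendant –C(=O)X: carbonyl C bonded to C and halogen → acyl halide.
  CH(CH2OH): pendant –CH2OH on an sp³ backbone C → alcohol.
  CH2SCH2: C–S–C linkage → sulfide (thioether).
  CH2CONHCH2: –C(=O)–N– linkage → amide (the N is not an amine).
  CH(NHCOCH3): pendant –NHC(=O)CH3: N bonded to a carbonyl → amide (not amine).
  CH2SCH2: C–S–C linkage → sulfide (thioether).
  CH(CN): pendant –C≡N: nitrile.
  CONH2: –C(=O)NH2: carbonyl C bonded to C and to N → amide (the N is not a separate amine).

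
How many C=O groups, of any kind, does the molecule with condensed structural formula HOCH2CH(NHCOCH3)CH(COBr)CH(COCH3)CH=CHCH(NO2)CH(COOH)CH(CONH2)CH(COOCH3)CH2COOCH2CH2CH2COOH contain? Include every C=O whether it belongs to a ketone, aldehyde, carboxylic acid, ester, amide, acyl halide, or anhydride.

CH(NHCOCH3): amide, 1 C=O (running total 1).
CH(COBr): acyl halide, 1 C=O (running total 2).
CH(COCH3): ketone, 1 C=O (running total 3).
CH(COOH): carboxylic acid, 1 C=O (running total 4).
CH(CONH2): amide, 1 C=O (running total 5).
CH(COOCH3): ester, 1 C=O (running total 6).
CH2COOCH2: ester, 1 C=O (running total 7).
COOH: carboxylic acid, 1 C=O (running total 8).

8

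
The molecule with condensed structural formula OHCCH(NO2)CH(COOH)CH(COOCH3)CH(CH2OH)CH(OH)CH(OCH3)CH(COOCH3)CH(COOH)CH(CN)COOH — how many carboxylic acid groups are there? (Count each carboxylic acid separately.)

terminal –CHO: carbonyl C bonded to H and C → aldehyde.
–NO2 on an sp³ carbon → nitro (the N=O is not a carbonyl).
pendant –COOH: carbonyl C bonded to C and –OH → carboxylic acid.
pendant –COOCH3: carbonyl C bonded to C and –OCH3 → ester.
pendant –CH2OH on an sp³ backbone C → alcohol.
–OH on an sp³ carbon → alcohol (secondary).
pendant –OCH3: C–O–C with sp³ C, no adjacent C=O → ether.
pendant –COOCH3: carbonyl C bonded to C and –OCH3 → ester.
pendant –COOH: carbonyl C bonded to C and –OH → carboxylic acid.
pendant –C≡N: nitrile.
–COOH: carbonyl C bonded to –OH and C → carboxylic acid (the –OH is not a separate alcohol).
Carboxylic acid appears at: CH(COOH), CH(COOH), COOH → 3.

3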